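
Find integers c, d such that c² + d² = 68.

We need to find integers c, d > 0 such that c² + d² = 68.
Trying c = 2: d² = 68 - 2² = 68 - 4 = 64
d = 8
Check: 2² + 8² = 4 + 64 = 68 ✓

68 = 2² + 8²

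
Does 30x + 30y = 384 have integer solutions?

Step 1: Compute gcd(30, 30).
gcd(30, 30) = 30

Step 2: Check divisibility.
Does 30 divide 384? 384 = 30 x 12 + 24, so no.

By the theorem on linear Diophantine equations, 30x + 30y = 384 has integer solutions if and only if gcd(30, 30) divides 384. Since 30 does not divide 384, no solutions exist.

No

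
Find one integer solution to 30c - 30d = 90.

Step 1: Check solvability.
gcd(30, 30) = 30
Since 30 divides 90, solutions exist.

Step 2: Apply extended Euclidean algorithm to find gcd.
We find integers such that 30*x0 + 30*y0 = 30

Step 3: Scale the particular solution.
Multiply by 90/30 = 3:
c = 0, d = -3

Step 4: Verify.
30*(0) - 30*(-3) = 90 = 90 ✓

c = 0, d = -3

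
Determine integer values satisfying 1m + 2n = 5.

Step 1: Check solvability.
gcd(1, 2) = 1
Since 1 divides 5, solutions exist.

Step 2: Apply extended Euclidean algorithm to find gcd.
We find integers such that 1*x0 + 2*y0 = 1

Step 3: Scale the particular solution.
Multiply by 5/1 = 5:
m = 5, n = 0

Step 4: Verify.
1*(5) + 2*(0) = 5 = 5 ✓

m = 5, n = 0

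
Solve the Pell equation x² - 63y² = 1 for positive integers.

We seek the smallest positive integers (x, y) with x² - 63y² = 1, i.e., x² = 63y² + 1.
Try successive y values:
y = 1: x² = 63·1² + 1 = 64, x = 8 ✓

Verify: 8² - 63·1² = 64 - 63 = 1 ✓

x = 8, y = 1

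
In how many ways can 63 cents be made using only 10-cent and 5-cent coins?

We need non-negative integers (x, y) with 10x + 5y = 63.
For each x from 0 to 6, check if (63 - 10x) is a non-negative multiple of 5.
Solutions (x, y): none
Count: 0

0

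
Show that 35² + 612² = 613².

Compute a² + b² = 35² + 612² = 1225 + 374544 = 375769
Compute c² = 613² = 375769
Since 375769 = 375769, confirmed.

Yes, it is a Pythagorean triple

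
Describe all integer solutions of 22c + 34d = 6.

Step 1: Compute gcd(22, 34) = 2.
Since 2 divides 6, solutions exist.

Step 2: Find a particular solution using extended Euclidean algorithm.
We get c₀ = -9, d₀ = 6.
Check: 22*-9 + 34*6 = 6 = 6 ✓

Step 3: Write the general solution.
c = -9 + (34/2)t = -9 + 17t
d = 6 - (22/2)t = 6 - 11t
for any integer t.

c = -9 + 17t, d = 6 - 11t for integer t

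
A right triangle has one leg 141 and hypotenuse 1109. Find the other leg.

b² = c² - a² = 1229881 - 19881 = 1210000
b = 1100

1100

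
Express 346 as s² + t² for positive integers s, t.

We need to find integers s, t > 0 such that s² + t² = 346.
Trying s = 11: t² = 346 - 11² = 346 - 121 = 225
t = 15
Check: 11² + 15² = 121 + 225 = 346 ✓

346 = 11² + 15²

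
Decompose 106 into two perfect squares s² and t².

We need to find integers s, t > 0 such that s² + t² = 106.
Trying s = 5: t² = 106 - 5² = 106 - 25 = 81
t = 9
Check: 5² + 9² = 25 + 81 = 106 ✓

106 = 5² + 9²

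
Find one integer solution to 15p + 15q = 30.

Step 1: Check solvability.
gcd(15, 15) = 15
Since 15 divides 30, solutions exist.

Step 2: Apply extended Euclidean algorithm to find gcd.
We find integers such that 15*x0 + 15*y0 = 15

Step 3: Scale the particular solution.
Multiply by 30/15 = 2:
p = 0, q = 2

Step 4: Verify.
15*(0) + 15*(2) = 30 = 30 ✓

p = 0, q = 2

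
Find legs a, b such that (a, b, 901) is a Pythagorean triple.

We need a² + b² = 901² = 811801.
Trying: 451² + 780² = 203401 + 608400 = 811801 ✓

(451, 780, 901)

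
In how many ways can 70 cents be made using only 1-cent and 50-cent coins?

We need non-negative integers (x, y) with 1x + 50y = 70.
For each x from 0 to 70, check if (70 - 1x) is a non-negative multiple of 50.
Solutions (x, y): (20,1), (70,0)
Count: 2

2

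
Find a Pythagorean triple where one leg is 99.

We need the other leg and hypotenuse such that 99² + x² = c².
Take x = 20, c = 101: 99² + 20² = 9801 + 400 = 10201 = 101² ✓
Triple: (99, 20, 101)

(99, 20, 101)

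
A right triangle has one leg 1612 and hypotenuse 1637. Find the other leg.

a² = c² - b² = 2679769 - 2598544 = 81225
a = 285

285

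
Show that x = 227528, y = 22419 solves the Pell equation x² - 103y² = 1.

Compute x² = 227528² = 51768990784
Compute 103y² = 103·22419² = 103·502611561 = 51768990783
x² - 103y² = 51768990784 - 51768990783 = 1
Since this equals 1, (227528, 22419) is a solution.

Yes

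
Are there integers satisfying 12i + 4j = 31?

Step 1: Compute gcd(12, 4).
gcd(12, 4) = 4

Step 2: Check divisibility.
Does 4 divide 31? 31 = 4 x 7 + 3, so no.

By the theorem on linear Diophantine equations, 12i + 4j = 31 has integer solutions if and only if gcd(12, 4) divides 31. Since 4 does not divide 31, no solutions exist.

No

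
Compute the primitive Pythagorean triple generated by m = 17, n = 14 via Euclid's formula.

a = m² - n² = 17² - 14² = 289 - 196 = 93
b = 2mn = 2·17·14 = 476
c = m² + n² = 289 + 196 = 485
Verify: 93² + 476² = 8649 + 226576 = 235225 = 485² ✓

(93, 476, 485)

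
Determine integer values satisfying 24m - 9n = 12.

Step 1: Check solvability.
gcd(24, 9) = 3
Since 3 divides 12, solutions exist.

Step 2: Apply extended Euclidean algorithm to find gcd.
We find integers such that 24*x0 + 9*y0 = 3

Step 3: Scale the particular solution.
Multiply by 12/3 = 4:
m = -4, n = -12

Step 4: Verify.
24*(-4) - 9*(-12) = 12 = 12 ✓

m = -4, n = -12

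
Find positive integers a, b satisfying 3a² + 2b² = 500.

Try small values of a and check whether (500 - 3a²)/2 is a perfect square.
a = 10: 3·10² = 300, so 2b² = 500 - 300 = 200, giving b² = 100, b = 10.
Check: 3·10² + 2·10² = 300 + 200 = 500 ✓

a = 10, b = 10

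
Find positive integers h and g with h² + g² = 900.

We need to find integers h, g > 0 such that h² + g² = 900.
Trying h = 18: g² = 900 - 18² = 900 - 324 = 576
g = 24
Check: 18² + 24² = 324 + 576 = 900 ✓

900 = 18² + 24²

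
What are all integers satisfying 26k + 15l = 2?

Step 1: Compute gcd(26, 15) = 1.
Since 1 divides 2, solutions exist.

Step 2: Find a particular solution using extended Euclidean algorithm.
We get k₀ = -8, l₀ = 14.
Check: 26*-8 + 15*14 = 2 = 2 ✓

Step 3: Write the general solution.
k = -8 + (15/1)t = -8 + 15t
l = 14 - (26/1)t = 14 - 26t
for any integer t.

k = -8 + 15t, l = 14 - 26t for integer t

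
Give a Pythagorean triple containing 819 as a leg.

We need the other leg and hypotenuse such that 819² + x² = c².
Take x = 308, c = 875: 819² + 308² = 670761 + 94864 = 765625 = 875² ✓
Triple: (819, 308, 875)

(819, 308, 875)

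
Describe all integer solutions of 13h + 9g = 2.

Step 1: Compute gcd(13, 9) = 1.
Since 1 divides 2, solutions exist.

Step 2: Find a particular solution using extended Euclidean algorithm.
We get h₀ = -4, g₀ = 6.
Check: 13*-4 + 9*6 = 2 = 2 ✓

Step 3: Write the general solution.
h = -4 + (9/1)t = -4 + 9t
g = 6 - (13/1)t = 6 - 13t
for any integer t.

h = -4 + 9t, g = 6 - 13t for integer t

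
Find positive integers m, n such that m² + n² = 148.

Search for m with 148 - m² a perfect square.
m = 2: 148 - 2² = 148 - 4 = 144 = 12² ✓
So m = 2, n = 12.

m = 2, n = 12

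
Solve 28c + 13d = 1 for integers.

Step 1: Check solvability.
gcd(28, 13) = 1
Since 1 divides 1, solutions exist.

Step 2: Apply extended Euclidean algorithm to find gcd.
We find integers such that 28*x0 + 13*y0 = 1

Step 3: Scale the particular solution.
Multiply by 1/1 = 1:
c = -6, d = 13

Step 4: Verify.
28*(-6) + 13*(13) = 1 = 1 ✓

c = -6, d = 13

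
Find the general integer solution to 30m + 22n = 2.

Step 1: Compute gcd(30, 22) = 2.
Since 2 divides 2, solutions exist.

Step 2: Find a particular solution using extended Euclidean algorithm.
We get m₀ = 3, n₀ = -4.
Check: 30*3 + 22*-4 = 2 = 2 ✓

Step 3: Write the general solution.
m = 3 + (22/2)t = 3 + 11t
n = -4 - (30/2)t = -4 - 15t
for any integer t.

m = 3 + 11t, n = -4 - 15t for integer t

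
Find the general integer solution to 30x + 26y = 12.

Step 1: Compute gcd(30, 26) = 2.
Since 2 divides 12, solutions exist.

Step 2: Find a particular solution using extended Euclidean algorithm.
We get x₀ = -36, y₀ = 42.
Check: 30*-36 + 26*42 = 12 = 12 ✓

Step 3: Write the general solution.
x = -36 + (26/2)t = -36 + 13t
y = 42 - (30/2)t = 42 - 15t
for any integer t.

x = -36 + 13t, y = 42 - 15t for integer t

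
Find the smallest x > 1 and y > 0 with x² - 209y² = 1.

We seek the smallest positive integers (x, y) with x² - 209y² = 1, i.e., x² = 209y² + 1.
Try successive y values:
y = 1: x² = 209·1² + 1 = 210, not a perfect square
y = 2: x² = 209·2² + 1 = 837, not a perfect square
y = 3: x² = 209·3² + 1 = 1882, not a perfect square
... continuing the search (or via continued fractions) ...
y = 3220: x² = 209·3220² + 1 = 2166995601, x = 46551 ✓

Verify: 46551² - 209·3220² = 2166995601 - 2166995600 = 1 ✓

x = 46551, y = 3220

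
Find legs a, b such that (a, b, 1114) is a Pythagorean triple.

We need a² + b² = 1114² = 1240996.
Trying: 330² + 1064² = 108900 + 1132096 = 1240996 ✓

(330, 1064, 1114)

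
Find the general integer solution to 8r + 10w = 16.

Step 1: Compute gcd(8, 10) = 2.
Since 2 divides 16, solutions exist.

Step 2: Find a particular solution using extended Euclidean algorithm.
We get r₀ = -8, w₀ = 8.
Check: 8*-8 + 10*8 = 16 = 16 ✓

Step 3: Write the general solution.
r = -8 + (10/2)t = -8 + 5t
w = 8 - (8/2)t = 8 - 4t
for any integer t.

r = -8 + 5t, w = 8 - 4t for integer t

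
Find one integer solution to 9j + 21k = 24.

Step 1: Check solvability.
gcd(9, 21) = 3
Since 3 divides 24, solutions exist.

Step 2: Apply extended Euclidean algorithm to find gcd.
We find integers such that 9*x0 + 21*y0 = 3

Step 3: Scale the particular solution.
Multiply by 24/3 = 8:
j = -16, k = 8

Step 4: Verify.
9*(-16) + 21*(8) = 24 = 24 ✓

j = -16, k = 8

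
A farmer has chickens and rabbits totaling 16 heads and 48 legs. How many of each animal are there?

Let c = chickens, r = rabbits.
Heads: c + r = 16
Legs: 2c + 4r = 48
From the first equation, c = 16 - r. Substitute:
2(16 - r) + 4r = 48
32 + 2r = 48
r = (48 - 32)/2 = 8
c = 16 - 8 = 8

Chickens: 8, Rabbits: 8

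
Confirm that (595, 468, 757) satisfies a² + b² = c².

Compute a² + b² = 595² + 468² = 354025 + 219024 = 573049
Compute c² = 757² = 573049
Since 573049 = 573049, confirmed.

Yes, it is a Pythagorean triple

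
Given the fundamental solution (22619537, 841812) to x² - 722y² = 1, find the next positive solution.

Solutions to x² - Dy² = 1 are generated by powers of (x₀ + y₀√D).
The next solution satisfies x₁ + y₁√722 = (x₀ + y₀√722)², giving:
x₁ = x₀² + 722y₀² = 22619537² + 722·841812² = 511643454094369 + 511643454094368 = 1023286908188737
y₁ = 2x₀y₀ = 2·22619537·841812 = 38082795362088

Verify: 1023286908188737² - 722·38082795362088² = 1047116096470464666346013655169 - 1047116096470464666346013655168 = 1 ✓

x = 1023286908188737, y = 38082795362088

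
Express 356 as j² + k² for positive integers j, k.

We need to find integers j, k > 0 such that j² + k² = 356.
Trying j = 10: k² = 356 - 10² = 356 - 100 = 256
k = 16
Check: 10² + 16² = 100 + 256 = 356 ✓

356 = 10² + 16²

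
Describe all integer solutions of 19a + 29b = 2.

Step 1: Compute gcd(19, 29) = 1.
Since 1 divides 2, solutions exist.

Step 2: Find a particular solution using extended Euclidean algorithm.
We get a₀ = -6, b₀ = 4.
Check: 19*-6 + 29*4 = 2 = 2 ✓

Step 3: Write the general solution.
a = -6 + (29/1)t = -6 + 29t
b = 4 - (19/1)t = 4 - 19t
for any integer t.

a = -6 + 29t, b = 4 - 19t for integer t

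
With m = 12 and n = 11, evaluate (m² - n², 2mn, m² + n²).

a = m² - n² = 144 - 121 = 23
b = 2mn = 2·12·11 = 264
c = m² + n² = 144 + 121 = 265
Verify: 23² + 264² = 529 + 69696 = 70225 = 265² ✓

(23, 264, 265)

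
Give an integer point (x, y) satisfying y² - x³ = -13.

Try small integer x values and check whether x³ - 13 is a perfect square.
x = 17: x³ - 13 = 17³ - 13 = 4913 - 13 = 4900
Is 4900 a perfect square? 70² = 4900 ✓
So (x, y) = (17, 70) is a solution.

x = 17, y = 70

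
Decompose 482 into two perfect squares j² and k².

We need to find integers j, k > 0 such that j² + k² = 482.
Trying j = 11: k² = 482 - 11² = 482 - 121 = 361
k = 19
Check: 11² + 19² = 121 + 361 = 482 ✓

482 = 11² + 19²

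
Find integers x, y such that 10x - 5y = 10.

Step 1: Check solvability.
gcd(10, 5) = 5
Since 5 divides 10, solutions exist.

Step 2: Apply extended Euclidean algorithm to find gcd.
We find integers such that 10*x0 + 5*y0 = 5

Step 3: Scale the particular solution.
Multiply by 10/5 = 2:
x = 0, y = -2

Step 4: Verify.
10*(0) - 5*(-2) = 10 = 10 ✓

x = 0, y = -2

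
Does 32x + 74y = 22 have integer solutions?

Step 1: Compute gcd(32, 74).
gcd(32, 74) = 2

Step 2: Check divisibility.
Does 2 divide 22? 22 = 2 x 11, so yes.

By the theorem on linear Diophantine equations, 32x + 74y = 22 has integer solutions if and only if gcd(32, 74) divides 22. Since 2 | 22, solutions exist.

Yes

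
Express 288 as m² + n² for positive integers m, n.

We need to find integers m, n > 0 such that m² + n² = 288.
Trying m = 12: n² = 288 - 12² = 288 - 144 = 144
n = 12
Check: 12² + 12² = 144 + 144 = 288 ✓

288 = 12² + 12²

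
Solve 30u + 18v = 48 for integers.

Step 1: Check solvability.
gcd(30, 18) = 6
Since 6 divides 48, solutions exist.

Step 2: Apply extended Euclidean algorithm to find gcd.
We find integers such that 30*x0 + 18*y0 = 6

Step 3: Scale the particular solution.
Multiply by 48/6 = 8:
u = -8, v = 16

Step 4: Verify.
30*(-8) + 18*(16) = 48 = 48 ✓

u = -8, v = 16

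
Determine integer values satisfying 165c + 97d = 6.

Step 1: Check solvability.
gcd(165, 97) = 1
Since 1 divides 6, solutions exist.

Step 2: Apply extended Euclidean algorithm to find gcd.
We find integers such that 165*x0 + 97*y0 = 1

Step 3: Scale the particular solution.
Multiply by 6/1 = 6:
c = 60, d = -102

Step 4: Verify.
165*(60) + 97*(-102) = 6 = 6 ✓

c = 60, d = -102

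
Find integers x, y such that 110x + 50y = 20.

Step 1: Check solvability.
gcd(110, 50) = 10
Since 10 divides 20, solutions exist.

Step 2: Apply extended Euclidean algorithm to find gcd.
We find integers such that 110*x0 + 50*y0 = 10

Step 3: Scale the particular solution.
Multiply by 20/10 = 2:
x = 2, y = -4

Step 4: Verify.
110*(2) + 50*(-4) = 20 = 20 ✓

x = 2, y = -4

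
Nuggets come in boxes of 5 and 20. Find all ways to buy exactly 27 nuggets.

We need non-negative integers (x, y) with 5x + 20y = 27.
For each x in 0..5, check if 27 - 5x is a non-negative multiple of 20.
No x yields an integer y ≥ 0.

No solution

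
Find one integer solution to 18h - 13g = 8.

Step 1: Check solvability.
gcd(18, 13) = 1
Since 1 divides 8, solutions exist.

Step 2: Apply extended Euclidean algorithm to find gcd.
We find integers such that 18*x0 + 13*y0 = 1

Step 3: Scale the particular solution.
Multiply by 8/1 = 8:
h = -40, g = -56

Step 4: Verify.
18*(-40) - 13*(-56) = 8 = 8 ✓

h = -40, g = -56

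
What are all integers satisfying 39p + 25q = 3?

Step 1: Compute gcd(39, 25) = 1.
Since 1 divides 3, solutions exist.

Step 2: Find a particular solution using extended Euclidean algorithm.
We get p₀ = 27, q₀ = -42.
Check: 39*27 + 25*-42 = 3 = 3 ✓

Step 3: Write the general solution.
p = 27 + (25/1)t = 27 + 25t
q = -42 - (39/1)t = -42 - 39t
for any integer t.

p = 27 + 25t, q = -42 - 39t for integer t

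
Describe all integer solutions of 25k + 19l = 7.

Step 1: Compute gcd(25, 19) = 1.
Since 1 divides 7, solutions exist.

Step 2: Find a particular solution using extended Euclidean algorithm.
We get k₀ = -21, l₀ = 28.
Check: 25*-21 + 19*28 = 7 = 7 ✓

Step 3: Write the general solution.
k = -21 + (19/1)t = -21 + 19t
l = 28 - (25/1)t = 28 - 25t
for any integer t.

k = -21 + 19t, l = 28 - 25t for integer t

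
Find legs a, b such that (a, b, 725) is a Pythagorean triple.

We need a² + b² = 725² = 525625.
Trying: 627² + 364² = 393129 + 132496 = 525625 ✓

(627, 364, 725)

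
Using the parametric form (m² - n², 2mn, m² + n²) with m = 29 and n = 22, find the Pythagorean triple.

a = m² - n² = 841 - 484 = 357
b = 2mn = 2·29·22 = 1276
c = m² + n² = 841 + 484 = 1325
Verify: 357² + 1276² = 127449 + 1628176 = 1755625 = 1325² ✓

(357, 1276, 1325)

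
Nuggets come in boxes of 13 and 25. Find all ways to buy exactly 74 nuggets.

We need non-negative integers (x, y) with 13x + 25y = 74.
For each x in 0..5, check if 74 - 13x is a non-negative multiple of 25.
No x yields an integer y ≥ 0.

No solution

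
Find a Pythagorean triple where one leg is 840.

We need the other leg and hypotenuse such that 840² + x² = c².
Take x = 154, c = 854: 840² + 154² = 705600 + 23716 = 729316 = 854² ✓
Triple: (154, 840, 854)

(154, 840, 854)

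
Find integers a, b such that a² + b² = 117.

We need to find integers a, b > 0 such that a² + b² = 117.
Trying a = 6: b² = 117 - 6² = 117 - 36 = 81
b = 9
Check: 6² + 9² = 36 + 81 = 117 ✓

117 = 6² + 9²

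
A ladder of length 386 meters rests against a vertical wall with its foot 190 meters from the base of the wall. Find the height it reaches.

The ladder, wall, and ground form a right triangle with hypotenuse 386 and one leg 190.
By the Pythagorean theorem: h² = 386² - 190² = 148996 - 36100 = 112896
h = √112896 = 336 meters

336 meters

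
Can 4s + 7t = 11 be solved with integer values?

Step 1: Compute gcd(4, 7).
gcd(4, 7) = 1

Step 2: Check divisibility.
Does 1 divide 11? 11 = 1 x 11, so yes.

By the theorem on linear Diophantine equations, 4s + 7t = 11 has integer solutions if and only if gcd(4, 7) divides 11. Since 1 | 11, solutions exist.

Yes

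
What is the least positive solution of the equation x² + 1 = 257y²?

We need x² = 257y² - 1. Try successive y:
y = 1: x² = 257·1² - 1 = 256 = 16² ✓
Check: 16² - 257·1² = 256 - 257 = -1 ✓

x = 16, y = 1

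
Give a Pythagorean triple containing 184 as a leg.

We need the other leg and hypotenuse such that 184² + x² = c².
Take x = 513, c = 545: 184² + 513² = 33856 + 263169 = 297025 = 545² ✓
Triple: (513, 184, 545)

(513, 184, 545)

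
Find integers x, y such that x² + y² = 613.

We need to find integers x, y > 0 such that x² + y² = 613.
Trying x = 17: y² = 613 - 17² = 613 - 289 = 324
y = 18
Check: 17² + 18² = 289 + 324 = 613 ✓

613 = 17² + 18²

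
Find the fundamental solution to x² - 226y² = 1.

We seek the smallest positive integers (x, y) with x² - 226y² = 1, i.e., x² = 226y² + 1.
Try successive y values:
y = 1: x² = 226·1² + 1 = 227, not a perfect square
y = 2: x² = 226·2² + 1 = 905, not a perfect square
y = 3: x² = 226·3² + 1 = 2035, not a perfect square
... continuing the search (or via continued fractions) ...
y = 30: x² = 226·30² + 1 = 203401, x = 451 ✓

Verify: 451² - 226·30² = 203401 - 203400 = 1 ✓

x = 451, y = 30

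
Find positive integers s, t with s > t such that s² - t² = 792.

Factor: s² - t² = (s+t)(s-t) = 792.
We need two factors of 792 with the same parity.
Use s+t = 396 and s-t = 2 (product 396·2 = 792).
Adding: 2s = 398, so s = 199.
Subtracting: 2t = 394, so t = 197.
Check: 199² - 197² = 39601 - 38809 = 792 ✓

s = 199, t = 197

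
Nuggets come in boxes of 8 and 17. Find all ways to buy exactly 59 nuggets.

We need non-negative integers (x, y) with 8x + 17y = 59.
For each x in 0..7, check if 59 - 8x is a non-negative multiple of 17.
x = 1: 17y = 51, y = 3 ✓

(1 boxes of 8, 3 boxes of 17)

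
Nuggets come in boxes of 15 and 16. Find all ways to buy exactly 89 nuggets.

We need non-negative integers (x, y) with 15x + 16y = 89.
For each x in 0..5, check if 89 - 15x is a non-negative multiple of 16.
No x yields an integer y ≥ 0.

No solution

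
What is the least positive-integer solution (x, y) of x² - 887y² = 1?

We seek the smallest positive integers (x, y) with x² - 887y² = 1, i.e., x² = 887y² + 1.
Try successive y values:
y = 1: x² = 887·1² + 1 = 888, not a perfect square
y = 2: x² = 887·2² + 1 = 3549, not a perfect square
y = 3: x² = 887·3² + 1 = 7984, not a perfect square
... continuing the search (or via continued fractions) ...
y = 15755: x² = 887·15755² + 1 = 220171162176, x = 469224 ✓

Verify: 469224² - 887·15755² = 220171162176 - 220171162175 = 1 ✓

x = 469224, y = 15755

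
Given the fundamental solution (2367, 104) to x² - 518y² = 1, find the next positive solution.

Solutions to x² - Dy² = 1 are generated by powers of (x₀ + y₀√D).
The next solution satisfies x₁ + y₁√518 = (x₀ + y₀√518)², giving:
x₁ = x₀² + 518y₀² = 2367² + 518·104² = 5602689 + 5602688 = 11205377
y₁ = 2x₀y₀ = 2·2367·104 = 492336

Verify: 11205377² - 518·492336² = 125560473712129 - 125560473712128 = 1 ✓

x = 11205377, y = 492336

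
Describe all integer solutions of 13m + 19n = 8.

Step 1: Compute gcd(13, 19) = 1.
Since 1 divides 8, solutions exist.

Step 2: Find a particular solution using extended Euclidean algorithm.
We get m₀ = 24, n₀ = -16.
Check: 13*24 + 19*-16 = 8 = 8 ✓

Step 3: Write the general solution.
m = 24 + (19/1)t = 24 + 19t
n = -16 - (13/1)t = -16 - 13t
for any integer t.

m = 24 + 19t, n = -16 - 13t for integer t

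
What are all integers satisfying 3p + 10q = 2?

Step 1: Compute gcd(3, 10) = 1.
Since 1 divides 2, solutions exist.

Step 2: Find a particular solution using extended Euclidean algorithm.
We get p₀ = -6, q₀ = 2.
Check: 3*-6 + 10*2 = 2 = 2 ✓

Step 3: Write the general solution.
p = -6 + (10/1)t = -6 + 10t
q = 2 - (3/1)t = 2 - 3t
for any integer t.

p = -6 + 10t, q = 2 - 3t for integer t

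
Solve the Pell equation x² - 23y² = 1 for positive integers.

We seek the smallest positive integers (x, y) with x² - 23y² = 1, i.e., x² = 23y² + 1.
Try successive y values:
y = 1: x² = 23·1² + 1 = 24, not a perfect square
y = 2: x² = 23·2² + 1 = 93, not a perfect square
y = 3: x² = 23·3² + 1 = 208, not a perfect square
... continuing the search (or via continued fractions) ...
y = 5: x² = 23·5² + 1 = 576, x = 24 ✓

Verify: 24² - 23·5² = 576 - 575 = 1 ✓

x = 24, y = 5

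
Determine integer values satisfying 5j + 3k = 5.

Step 1: Check solvability.
gcd(5, 3) = 1
Since 1 divides 5, solutions exist.

Step 2: Apply extended Euclidean algorithm to find gcd.
We find integers such that 5*x0 + 3*y0 = 1

Step 3: Scale the particular solution.
Multiply by 5/1 = 5:
j = -5, k = 10

Step 4: Verify.
5*(-5) + 3*(10) = 5 = 5 ✓

j = -5, k = 10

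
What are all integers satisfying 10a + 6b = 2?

Step 1: Compute gcd(10, 6) = 2.
Since 2 divides 2, solutions exist.

Step 2: Find a particular solution using extended Euclidean algorithm.
We get a₀ = -1, b₀ = 2.
Check: 10*-1 + 6*2 = 2 = 2 ✓

Step 3: Write the general solution.
a = -1 + (6/2)t = -1 + 3t
b = 2 - (10/2)t = 2 - 5t
for any integer t.

a = -1 + 3t, b = 2 - 5t for integer t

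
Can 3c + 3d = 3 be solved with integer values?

Step 1: Compute gcd(3, 3).
gcd(3, 3) = 3

Step 2: Check divisibility.
Does 3 divide 3? 3 = 3 x 1, so yes.

By the theorem on linear Diophantine equations, 3c + 3d = 3 has integer solutions if and only if gcd(3, 3) divides 3. Since 3 | 3, solutions exist.

Yes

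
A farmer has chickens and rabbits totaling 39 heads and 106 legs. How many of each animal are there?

Let c = chickens, r = rabbits.
Heads: c + r = 39
Legs: 2c + 4r = 106
From the first equation, c = 39 - r. Substitute:
2(39 - r) + 4r = 106
78 + 2r = 106
r = (106 - 78)/2 = 14
c = 39 - 14 = 25

Chickens: 25, Rabbits: 14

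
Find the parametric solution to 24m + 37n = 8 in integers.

Step 1: Compute gcd(24, 37) = 1.
Since 1 divides 8, solutions exist.

Step 2: Find a particular solution using extended Euclidean algorithm.
We get m₀ = 136, n₀ = -88.
Check: 24*136 + 37*-88 = 8 = 8 ✓

Step 3: Write the general solution.
m = 136 + (37/1)t = 136 + 37t
n = -88 - (24/1)t = -88 - 24t
for any integer t.

m = 136 + 37t, n = -88 - 24t for integer t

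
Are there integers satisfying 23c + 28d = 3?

Step 1: Compute gcd(23, 28).
gcd(23, 28) = 1

Step 2: Check divisibility.
Does 1 divide 3? 3 = 1 x 3, so yes.

By the theorem on linear Diophantine equations, 23c + 28d = 3 has integer solutions if and only if gcd(23, 28) divides 3. Since 1 | 3, solutions exist.

Yes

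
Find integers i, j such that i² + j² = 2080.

We need to find integers i, j > 0 such that i² + j² = 2080.
Trying i = 12: j² = 2080 - 12² = 2080 - 144 = 1936
j = 44
Check: 12² + 44² = 144 + 1936 = 2080 ✓

2080 = 12² + 44²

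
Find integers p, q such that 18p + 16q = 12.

Step 1: Check solvability.
gcd(18, 16) = 2
Since 2 divides 12, solutions exist.

Step 2: Apply extended Euclidean algorithm to find gcd.
We find integers such that 18*x0 + 16*y0 = 2

Step 3: Scale the particular solution.
Multiply by 12/2 = 6:
p = 6, q = -6

Step 4: Verify.
18*(6) + 16*(-6) = 12 = 12 ✓

p = 6, q = -6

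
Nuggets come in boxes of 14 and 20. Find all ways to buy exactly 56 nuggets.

We need non-negative integers (x, y) with 14x + 20y = 56.
For each x in 0..4, check if 56 - 14x is a non-negative multiple of 20.
x = 4: 20y = 0, y = 0 ✓

(4 boxes of 14, 0 boxes of 20)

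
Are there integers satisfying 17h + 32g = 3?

Step 1: Compute gcd(17, 32).
gcd(17, 32) = 1

Step 2: Check divisibility.
Does 1 divide 3? 3 = 1 x 3, so yes.

By the theorem on linear Diophantine equations, 17h + 32g = 3 has integer solutions if and only if gcd(17, 32) divides 3. Since 1 | 3, solutions exist.

Yes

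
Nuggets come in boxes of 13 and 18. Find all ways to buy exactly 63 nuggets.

We need non-negative integers (x, y) with 13x + 18y = 63.
For each x in 0..4, check if 63 - 13x is a non-negative multiple of 18.
No x yields an integer y ≥ 0.

No solution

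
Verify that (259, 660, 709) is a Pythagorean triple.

Compute a² + b² = 259² + 660² = 67081 + 435600 = 502681
Compute c² = 709² = 502681
Since 502681 = 502681, confirmed.

Yes, it is a Pythagorean triple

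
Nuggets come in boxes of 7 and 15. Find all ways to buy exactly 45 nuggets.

We need non-negative integers (x, y) with 7x + 15y = 45.
For each x in 0..6, check if 45 - 7x is a non-negative multiple of 15.
x = 0: 15y = 45, y = 3 ✓

(0 boxes of 7, 3 boxes of 15)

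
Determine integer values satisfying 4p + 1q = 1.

Step 1: Check solvability.
gcd(4, 1) = 1
Since 1 divides 1, solutions exist.

Step 2: Apply extended Euclidean algorithm to find gcd.
We find integers such that 4*x0 + 1*y0 = 1

Step 3: Scale the particular solution.
Multiply by 1/1 = 1:
p = 0, q = 1

Step 4: Verify.
4*(0) + 1*(1) = 1 = 1 ✓

p = 0, q = 1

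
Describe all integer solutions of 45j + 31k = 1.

Step 1: Compute gcd(45, 31) = 1.
Since 1 divides 1, solutions exist.

Step 2: Find a particular solution using extended Euclidean algorithm.
We get j₀ = -11, k₀ = 16.
Check: 45*-11 + 31*16 = 1 = 1 ✓

Step 3: Write the general solution.
j = -11 + (31/1)t = -11 + 31t
k = 16 - (45/1)t = 16 - 45t
for any integer t.

j = -11 + 31t, k = 16 - 45t for integer t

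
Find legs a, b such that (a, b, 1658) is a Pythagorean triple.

We need a² + b² = 1658² = 2748964.
Trying: 1258² + 1080² = 1582564 + 1166400 = 2748964 ✓

(1258, 1080, 1658)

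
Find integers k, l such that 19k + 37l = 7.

Step 1: Check solvability.
gcd(19, 37) = 1
Since 1 divides 7, solutions exist.

Step 2: Apply extended Euclidean algorithm to find gcd.
We find integers such that 19*x0 + 37*y0 = 1

Step 3: Scale the particular solution.
Multiply by 7/1 = 7:
k = 14, l = -7

Step 4: Verify.
19*(14) + 37*(-7) = 7 = 7 ✓

k = 14, l = -7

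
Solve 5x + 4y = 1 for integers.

Step 1: Check solvability.
gcd(5, 4) = 1
Since 1 divides 1, solutions exist.

Step 2: Apply extended Euclidean algorithm to find gcd.
We find integers such that 5*x0 + 4*y0 = 1

Step 3: Scale the particular solution.
Multiply by 1/1 = 1:
x = 1, y = -1

Step 4: Verify.
5*(1) + 4*(-1) = 1 = 1 ✓

x = 1, y = -1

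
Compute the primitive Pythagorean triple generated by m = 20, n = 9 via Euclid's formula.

a = m² - n² = 20² - 9² = 400 - 81 = 319
b = 2mn = 2·20·9 = 360
c = m² + n² = 400 + 81 = 481
Verify: 319² + 360² = 101761 + 129600 = 231361 = 481² ✓

(319, 360, 481)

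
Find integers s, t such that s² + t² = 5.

We need to find integers s, t > 0 such that s² + t² = 5.
Trying s = 1: t² = 5 - 1² = 5 - 1 = 4
t = 2
Check: 1² + 2² = 1 + 4 = 5 ✓

5 = 1² + 2²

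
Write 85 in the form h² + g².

We need to find integers h, g > 0 such that h² + g² = 85.
Trying h = 2: g² = 85 - 2² = 85 - 4 = 81
g = 9
Check: 2² + 9² = 4 + 81 = 85 ✓

85 = 2² + 9²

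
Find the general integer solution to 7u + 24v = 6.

Step 1: Compute gcd(7, 24) = 1.
Since 1 divides 6, solutions exist.

Step 2: Find a particular solution using extended Euclidean algorithm.
We get u₀ = 42, v₀ = -12.
Check: 7*42 + 24*-12 = 6 = 6 ✓

Step 3: Write the general solution.
u = 42 + (24/1)t = 42 + 24t
v = -12 - (7/1)t = -12 - 7t
for any integer t.

u = 42 + 24t, v = -12 - 7t for integer t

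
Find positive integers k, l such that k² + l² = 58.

Search for k with 58 - k² a perfect square.
k = 3: 58 - 3² = 58 - 9 = 49 = 7² ✓
So k = 3, l = 7.

k = 3, l = 7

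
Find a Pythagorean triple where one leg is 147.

We need the other leg and hypotenuse such that 147² + x² = c².
Take x = 1196, c = 1205: 147² + 1196² = 21609 + 1430416 = 1452025 = 1205² ✓
Triple: (147, 1196, 1205)

(147, 1196, 1205)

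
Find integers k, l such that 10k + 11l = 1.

Step 1: Check solvability.
gcd(10, 11) = 1
Since 1 divides 1, solutions exist.

Step 2: Apply extended Euclidean algorithm to find gcd.
We find integers such that 10*x0 + 11*y0 = 1

Step 3: Scale the particular solution.
Multiply by 1/1 = 1:
k = -1, l = 1

Step 4: Verify.
10*(-1) + 11*(1) = 1 = 1 ✓

k = -1, l = 1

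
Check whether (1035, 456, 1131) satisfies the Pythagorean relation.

Compute a² + b²:
1035² + 456² = 1071225 + 207936 = 1279161
Compute c²:
1131² = 1279161
Since 1279161 = 1279161, it is a Pythagorean triple.

Yes, it is a Pythagorean triple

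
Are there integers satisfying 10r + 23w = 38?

Step 1: Compute gcd(10, 23).
gcd(10, 23) = 1

Step 2: Check divisibility.
Does 1 divide 38? 38 = 1 x 38, so yes.

By the theorem on linear Diophantine equations, 10r + 23w = 38 has integer solutions if and only if gcd(10, 23) divides 38. Since 1 | 38, solutions exist.

Yes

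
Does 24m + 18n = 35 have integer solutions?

Step 1: Compute gcd(24, 18).
gcd(24, 18) = 6

Step 2: Check divisibility.
Does 6 divide 35? 35 = 6 x 5 + 5, so no.

By the theorem on linear Diophantine equations, 24m + 18n = 35 has integer solutions if and only if gcd(24, 18) divides 35. Since 6 does not divide 35, no solutions exist.

No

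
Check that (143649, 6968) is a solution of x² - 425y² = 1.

Compute x² = 143649² = 20635035201
Compute 425y² = 425·6968² = 425·48553024 = 20635035200
x² - 425y² = 20635035201 - 20635035200 = 1
Since this equals 1, (143649, 6968) is a solution.

Yes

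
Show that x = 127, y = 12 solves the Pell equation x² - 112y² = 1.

Compute x² = 127² = 16129
Compute 112y² = 112·12² = 112·144 = 16128
x² - 112y² = 16129 - 16128 = 1
Since this equals 1, (127, 12) is a solution.

Yes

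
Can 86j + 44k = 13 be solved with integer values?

Step 1: Compute gcd(86, 44).
gcd(86, 44) = 2

Step 2: Check divisibility.
Does 2 divide 13? 13 = 2 x 6 + 1, so no.

By the theorem on linear Diophantine equations, 86j + 44k = 13 has integer solutions if and only if gcd(86, 44) divides 13. Since 2 does not divide 13, no solutions exist.

No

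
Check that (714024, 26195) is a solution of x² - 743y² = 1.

Compute x² = 714024² = 509830272576
Compute 743y² = 743·26195² = 743·686178025 = 509830272575
x² - 743y² = 509830272576 - 509830272575 = 1
Since this equals 1, (714024, 26195) is a solution.

Yes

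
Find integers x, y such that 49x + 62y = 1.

Step 1: Check solvability.
gcd(49, 62) = 1
Since 1 divides 1, solutions exist.

Step 2: Apply extended Euclidean algorithm to find gcd.
We find integers such that 49*x0 + 62*y0 = 1

Step 3: Scale the particular solution.
Multiply by 1/1 = 1:
x = 19, y = -15

Step 4: Verify.
49*(19) + 62*(-15) = 1 = 1 ✓

x = 19, y = -15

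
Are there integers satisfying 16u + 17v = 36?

Step 1: Compute gcd(16, 17).
gcd(16, 17) = 1

Step 2: Check divisibility.
Does 1 divide 36? 36 = 1 x 36, so yes.

By the theorem on linear Diophantine equations, 16u + 17v = 36 has integer solutions if and only if gcd(16, 17) divides 36. Since 1 | 36, solutions exist.

Yes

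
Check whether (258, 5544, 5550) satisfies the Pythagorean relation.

Compute a² + b²:
258² + 5544² = 66564 + 30735936 = 30802500
Compute c²:
5550² = 30802500
Since 30802500 = 30802500, it is a Pythagorean triple.

Yes, it is a Pythagorean triple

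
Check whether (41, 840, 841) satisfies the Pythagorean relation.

Compute a² + b²:
41² + 840² = 1681 + 705600 = 707281
Compute c²:
841² = 707281
Since 707281 = 707281, it is a Pythagorean triple.

Yes, it is a Pythagorean triple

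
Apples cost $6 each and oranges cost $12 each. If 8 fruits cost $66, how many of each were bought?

Let a = apples, o = oranges.
a + o = 8
6a + 12o = 66
Substitute o = 8 - a:
6a + 12(8 - a) = 66
(6 - 12)a = 66 - 96
-6a = -30
a = 5, o = 8 - 5 = 3

Apples: 5, Oranges: 3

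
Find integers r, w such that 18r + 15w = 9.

Step 1: Check solvability.
gcd(18, 15) = 3
Since 3 divides 9, solutions exist.

Step 2: Apply extended Euclidean algorithm to find gcd.
We find integers such that 18*x0 + 15*y0 = 3

Step 3: Scale the particular solution.
Multiply by 9/3 = 3:
r = 3, w = -3

Step 4: Verify.
18*(3) + 15*(-3) = 9 = 9 ✓

r = 3, w = -3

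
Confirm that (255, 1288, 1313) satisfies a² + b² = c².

Compute a² + b² = 255² + 1288² = 65025 + 1658944 = 1723969
Compute c² = 1313² = 1723969
Since 1723969 = 1723969, confirmed.

Yes, it is a Pythagorean triple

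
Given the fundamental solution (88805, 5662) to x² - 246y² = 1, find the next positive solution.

Solutions to x² - Dy² = 1 are generated by powers of (x₀ + y₀√D).
The next solution satisfies x₁ + y₁√246 = (x₀ + y₀√246)², giving:
x₁ = x₀² + 246y₀² = 88805² + 246·5662² = 7886328025 + 7886328024 = 15772656049
y₁ = 2x₀y₀ = 2·88805·5662 = 1005627820

Verify: 15772656049² - 246·1005627820² = 248776678840056290401 - 248776678840056290400 = 1 ✓

x = 15772656049, y = 1005627820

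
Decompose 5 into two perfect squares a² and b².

We need to find integers a, b > 0 such that a² + b² = 5.
Trying a = 1: b² = 5 - 1² = 5 - 1 = 4
b = 2
Check: 1² + 2² = 1 + 4 = 5 ✓

5 = 1² + 2²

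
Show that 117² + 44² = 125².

Compute a² + b² = 117² + 44² = 13689 + 1936 = 15625
Compute c² = 125² = 15625
Since 15625 = 15625, confirmed.

Yes, it is a Pythagorean triple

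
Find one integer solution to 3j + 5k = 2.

Step 1: Check solvability.
gcd(3, 5) = 1
Since 1 divides 2, solutions exist.

Step 2: Apply extended Euclidean algorithm to find gcd.
We find integers such that 3*x0 + 5*y0 = 1

Step 3: Scale the particular solution.
Multiply by 2/1 = 2:
j = 4, k = -2

Step 4: Verify.
3*(4) + 5*(-2) = 2 = 2 ✓

j = 4, k = -2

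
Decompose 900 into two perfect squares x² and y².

We need to find integers x, y > 0 such that x² + y² = 900.
Trying x = 18: y² = 900 - 18² = 900 - 324 = 576
y = 24
Check: 18² + 24² = 324 + 576 = 900 ✓

900 = 18² + 24²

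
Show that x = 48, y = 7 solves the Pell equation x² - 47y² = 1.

Compute x² = 48² = 2304
Compute 47y² = 47·7² = 47·49 = 2303
x² - 47y² = 2304 - 2303 = 1
Since this equals 1, (48, 7) is a solution.

Yes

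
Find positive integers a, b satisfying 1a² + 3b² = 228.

Try small values of a and check whether (228 - 1a²)/3 is a perfect square.
a = 9: 1·9² = 81, so 3b² = 228 - 81 = 147, giving b² = 49, b = 7.
Check: 1·9² + 3·7² = 81 + 147 = 228 ✓

a = 9, b = 7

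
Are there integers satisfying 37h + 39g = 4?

Step 1: Compute gcd(37, 39).
gcd(37, 39) = 1

Step 2: Check divisibility.
Does 1 divide 4? 4 = 1 x 4, so yes.

By the theorem on linear Diophantine equations, 37h + 39g = 4 has integer solutions if and only if gcd(37, 39) divides 4. Since 1 | 4, solutions exist.

Yes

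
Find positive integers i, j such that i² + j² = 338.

Search for i with 338 - i² a perfect square.
i = 7: 338 - 7² = 338 - 49 = 289 = 17² ✓
So i = 7, j = 17.

i = 7, j = 17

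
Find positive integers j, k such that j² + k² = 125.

Search for j with 125 - j² a perfect square.
j = 2: 125 - 2² = 125 - 4 = 121 = 11² ✓
So j = 2, k = 11.

j = 2, k = 11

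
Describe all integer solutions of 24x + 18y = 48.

Step 1: Compute gcd(24, 18) = 6.
Since 6 divides 48, solutions exist.

Step 2: Find a particular solution using extended Euclidean algorithm.
We get x₀ = 8, y₀ = -8.
Check: 24*8 + 18*-8 = 48 = 48 ✓

Step 3: Write the general solution.
x = 8 + (18/6)t = 8 + 3t
y = -8 - (24/6)t = -8 - 4t
for any integer t.

x = 8 + 3t, y = -8 - 4t for integer t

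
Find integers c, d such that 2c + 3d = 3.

Step 1: Check solvability.
gcd(2, 3) = 1
Since 1 divides 3, solutions exist.

Step 2: Apply extended Euclidean algorithm to find gcd.
We find integers such that 2*x0 + 3*y0 = 1

Step 3: Scale the particular solution.
Multiply by 3/1 = 3:
c = -3, d = 3

Step 4: Verify.
2*(-3) + 3*(3) = 3 = 3 ✓

c = -3, d = 3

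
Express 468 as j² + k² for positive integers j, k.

We need to find integers j, k > 0 such that j² + k² = 468.
Trying j = 12: k² = 468 - 12² = 468 - 144 = 324
k = 18
Check: 12² + 18² = 144 + 324 = 468 ✓

468 = 12² + 18²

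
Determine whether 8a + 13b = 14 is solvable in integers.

Step 1: Compute gcd(8, 13).
gcd(8, 13) = 1

Step 2: Check divisibility.
Does 1 divide 14? 14 = 1 x 14, so yes.

By the theorem on linear Diophantine equations, 8a + 13b = 14 has integer solutions if and only if gcd(8, 13) divides 14. Since 1 | 14, solutions exist.

Yes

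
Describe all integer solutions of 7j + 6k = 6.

Step 1: Compute gcd(7, 6) = 1.
Since 1 divides 6, solutions exist.

Step 2: Find a particular solution using extended Euclidean algorithm.
We get j₀ = 6, k₀ = -6.
Check: 7*6 + 6*-6 = 6 = 6 ✓

Step 3: Write the general solution.
j = 6 + (6/1)t = 6 + 6t
k = -6 - (7/1)t = -6 - 7t
for any integer t.

j = 6 + 6t, k = -6 - 7t for integer t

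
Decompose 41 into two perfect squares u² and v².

We need to find integers u, v > 0 such that u² + v² = 41.
Trying u = 4: v² = 41 - 4² = 41 - 16 = 25
v = 5
Check: 4² + 5² = 16 + 25 = 41 ✓

41 = 4² + 5²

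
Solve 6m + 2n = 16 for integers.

Step 1: Check solvability.
gcd(6, 2) = 2
Since 2 divides 16, solutions exist.

Step 2: Apply extended Euclidean algorithm to find gcd.
We find integers such that 6*x0 + 2*y0 = 2

Step 3: Scale the particular solution.
Multiply by 16/2 = 8:
m = 0, n = 8

Step 4: Verify.
6*(0) + 2*(8) = 16 = 16 ✓

m = 0, n = 8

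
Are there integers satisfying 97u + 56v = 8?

Step 1: Compute gcd(97, 56).
gcd(97, 56) = 1

Step 2: Check divisibility.
Does 1 divide 8? 8 = 1 x 8, so yes.

By the theorem on linear Diophantine equations, 97u + 56v = 8 has integer solutions if and only if gcd(97, 56) divides 8. Since 1 | 8, solutions exist.

Yes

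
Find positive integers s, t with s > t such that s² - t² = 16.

Factor: s² - t² = (s+t)(s-t) = 16.
We need two factors of 16 with the same parity.
Use s+t = 8 and s-t = 2 (product 8·2 = 16).
Adding: 2s = 10, so s = 5.
Subtracting: 2t = 6, so t = 3.
Check: 5² - 3² = 25 - 9 = 16 ✓

s = 5, t = 3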